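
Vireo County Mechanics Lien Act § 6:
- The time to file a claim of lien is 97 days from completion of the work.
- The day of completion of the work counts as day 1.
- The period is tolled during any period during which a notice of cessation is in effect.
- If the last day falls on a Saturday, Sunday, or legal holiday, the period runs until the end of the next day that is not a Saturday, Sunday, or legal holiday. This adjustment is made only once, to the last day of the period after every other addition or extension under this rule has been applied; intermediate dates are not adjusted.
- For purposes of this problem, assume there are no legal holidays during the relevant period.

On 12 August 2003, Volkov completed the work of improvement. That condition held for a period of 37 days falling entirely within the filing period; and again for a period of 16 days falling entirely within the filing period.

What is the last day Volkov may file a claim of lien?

January 8, 2004

Counting 12 August 2003 as day 1, day 97 is November 16, 2003.
Tolling adds 37 days: November 16, 2003 + 37 days = December 23, 2003.
Tolling adds 16 days: December 23, 2003 + 16 days = January 8, 2004.
January 8, 2004 is a Thursday and not a legal holiday, so no extension applies.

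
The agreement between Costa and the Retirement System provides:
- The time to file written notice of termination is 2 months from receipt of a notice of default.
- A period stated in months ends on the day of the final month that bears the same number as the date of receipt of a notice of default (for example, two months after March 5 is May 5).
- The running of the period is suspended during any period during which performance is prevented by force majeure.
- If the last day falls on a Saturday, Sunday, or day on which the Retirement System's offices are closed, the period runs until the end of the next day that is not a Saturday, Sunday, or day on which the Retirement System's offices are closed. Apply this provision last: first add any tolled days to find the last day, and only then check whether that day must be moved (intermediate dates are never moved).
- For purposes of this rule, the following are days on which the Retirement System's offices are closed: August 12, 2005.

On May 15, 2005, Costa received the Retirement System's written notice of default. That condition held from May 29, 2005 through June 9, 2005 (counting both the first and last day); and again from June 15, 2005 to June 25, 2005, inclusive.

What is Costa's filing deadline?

2 months after May 15, 2005 is July 15, 2005.
From May 29, 2005 through June 9, 2005 inclusive is 12 days; tolling adds 12 days: July 15, 2005 + 12 days = July 27, 2005.
From June 15, 2005 through June 25, 2005 inclusive is 11 days; tolling adds 11 days: July 27, 2005 + 11 days = August 7, 2005.
August 7, 2005 is Sunday. The next qualifying day is August 8, 2005.

August 8, 2005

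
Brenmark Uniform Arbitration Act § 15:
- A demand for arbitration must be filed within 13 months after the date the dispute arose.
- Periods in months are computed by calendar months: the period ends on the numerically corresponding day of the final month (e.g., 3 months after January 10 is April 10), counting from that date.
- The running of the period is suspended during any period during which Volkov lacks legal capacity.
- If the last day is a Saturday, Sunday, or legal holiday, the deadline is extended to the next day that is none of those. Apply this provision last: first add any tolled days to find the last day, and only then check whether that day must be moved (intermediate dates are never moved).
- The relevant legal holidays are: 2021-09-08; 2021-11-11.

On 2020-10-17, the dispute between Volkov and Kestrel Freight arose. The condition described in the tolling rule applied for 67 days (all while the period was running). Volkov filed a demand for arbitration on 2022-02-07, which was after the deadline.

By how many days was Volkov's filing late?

13 months after 2020-10-17 is November 17, 2021.
Tolling adds 67 days: November 17, 2021 + 67 days = January 23, 2022.
January 23, 2022 is Sunday. The next qualifying day is January 24, 2022.
The deadline is January 24, 2022; from January 24, 2022 to February 7, 2022 is 14 days.

14 days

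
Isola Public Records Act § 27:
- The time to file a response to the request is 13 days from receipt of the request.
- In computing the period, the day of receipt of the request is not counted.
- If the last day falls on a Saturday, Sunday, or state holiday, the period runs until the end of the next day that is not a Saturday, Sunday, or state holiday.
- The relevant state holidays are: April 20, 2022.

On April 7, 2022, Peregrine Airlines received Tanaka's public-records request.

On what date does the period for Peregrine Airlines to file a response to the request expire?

April 21, 2022

13 days after April 7, 2022 is April 20, 2022.
April 20, 2022 is a listed holiday. The next qualifying day is April 21, 2022.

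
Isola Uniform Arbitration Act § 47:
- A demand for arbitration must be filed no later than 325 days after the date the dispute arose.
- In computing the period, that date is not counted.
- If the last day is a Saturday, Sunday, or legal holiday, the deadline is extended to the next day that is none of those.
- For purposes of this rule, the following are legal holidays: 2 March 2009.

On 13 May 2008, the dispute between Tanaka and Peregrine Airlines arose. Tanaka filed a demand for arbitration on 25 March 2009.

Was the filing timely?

325 days after 13 May 2008 is April 3, 2009.
April 3, 2009 is a Friday and not a legal holiday, so no extension applies.
The deadline is April 3, 2009; the filing on March 25, 2009 is on or before that date.

Yes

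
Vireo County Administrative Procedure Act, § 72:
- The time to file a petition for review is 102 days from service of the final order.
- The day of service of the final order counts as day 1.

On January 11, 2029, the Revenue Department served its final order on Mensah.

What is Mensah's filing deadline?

Counting January 11, 2029 as day 1, day 102 is April 22, 2029.

April 22, 2029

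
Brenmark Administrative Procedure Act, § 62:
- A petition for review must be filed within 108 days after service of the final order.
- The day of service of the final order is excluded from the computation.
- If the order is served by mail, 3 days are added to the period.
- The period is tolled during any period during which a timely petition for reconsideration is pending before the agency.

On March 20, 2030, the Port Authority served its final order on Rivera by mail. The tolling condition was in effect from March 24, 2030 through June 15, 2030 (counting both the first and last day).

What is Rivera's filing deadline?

October 1, 2030

108 days after March 20, 2030 is July 6, 2030.
Service was by mail, adding 3 days: July 6, 2030 + 3 days = July 9, 2030.
From March 24, 2030 through June 15, 2030 inclusive is 84 days; tolling adds 84 days: July 9, 2030 + 84 days = October 1, 2030.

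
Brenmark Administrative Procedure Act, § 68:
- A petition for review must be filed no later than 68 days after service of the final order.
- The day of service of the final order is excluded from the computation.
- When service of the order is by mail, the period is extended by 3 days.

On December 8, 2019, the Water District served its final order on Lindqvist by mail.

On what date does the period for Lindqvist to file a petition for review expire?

February 17, 2020

68 days after December 8, 2019 is February 14, 2020.
Service was by mail, adding 3 days: February 14, 2020 + 3 days = February 17, 2020.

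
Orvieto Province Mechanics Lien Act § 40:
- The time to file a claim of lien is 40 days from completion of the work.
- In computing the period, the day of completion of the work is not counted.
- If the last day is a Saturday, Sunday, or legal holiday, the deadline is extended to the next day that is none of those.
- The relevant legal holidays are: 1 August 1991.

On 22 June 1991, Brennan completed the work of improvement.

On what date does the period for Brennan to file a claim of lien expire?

August 2, 1991

40 days after 22 June 1991 is August 1, 1991.
August 1, 1991 is a listed holiday. The next qualifying day is August 2, 1991.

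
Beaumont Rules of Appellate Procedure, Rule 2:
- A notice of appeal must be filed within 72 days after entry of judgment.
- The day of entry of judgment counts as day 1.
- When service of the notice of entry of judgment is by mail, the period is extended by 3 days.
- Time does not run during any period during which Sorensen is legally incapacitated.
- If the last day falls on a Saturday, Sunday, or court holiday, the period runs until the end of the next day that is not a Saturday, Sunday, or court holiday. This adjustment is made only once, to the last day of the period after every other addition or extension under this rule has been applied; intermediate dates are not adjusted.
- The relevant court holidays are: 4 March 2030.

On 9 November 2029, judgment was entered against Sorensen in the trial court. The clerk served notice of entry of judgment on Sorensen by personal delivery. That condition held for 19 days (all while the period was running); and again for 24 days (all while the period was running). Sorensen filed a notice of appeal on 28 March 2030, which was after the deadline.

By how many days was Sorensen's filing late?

Counting 9 November 2029 as day 1, day 72 is January 19, 2030.
Service was not by mail, so no mail extension applies.
Tolling adds 19 days: January 19, 2030 + 19 days = February 7, 2030.
Tolling adds 24 days: February 7, 2030 + 24 days = March 3, 2030.
March 3, 2030 is Sunday; March 4, 2030 is a listed holiday. The next qualifying day is March 5, 2030.
The deadline is March 5, 2030; from March 5, 2030 to March 28, 2030 is 23 days.

23 days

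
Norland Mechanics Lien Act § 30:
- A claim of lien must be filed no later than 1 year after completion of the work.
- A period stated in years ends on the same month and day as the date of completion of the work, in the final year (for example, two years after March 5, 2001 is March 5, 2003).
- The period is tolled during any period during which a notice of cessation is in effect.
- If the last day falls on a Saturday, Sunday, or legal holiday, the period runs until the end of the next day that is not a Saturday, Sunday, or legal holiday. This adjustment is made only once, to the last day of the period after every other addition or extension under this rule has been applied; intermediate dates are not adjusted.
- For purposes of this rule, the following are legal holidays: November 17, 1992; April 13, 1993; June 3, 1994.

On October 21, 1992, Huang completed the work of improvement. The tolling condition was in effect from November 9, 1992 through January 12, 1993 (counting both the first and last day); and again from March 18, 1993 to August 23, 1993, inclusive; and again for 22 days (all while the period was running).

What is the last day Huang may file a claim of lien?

1 year after October 21, 1992 is October 21, 1993.
From November 9, 1992 through January 12, 1993 inclusive is 65 days; tolling adds 65 days: October 21, 1993 + 65 days = December 25, 1993.
From March 18, 1993 through August 23, 1993 inclusive is 159 days; tolling adds 159 days: December 25, 1993 + 159 days = June 2, 1994.
Tolling adds 22 days: June 2, 1994 + 22 days = June 24, 1994.
June 24, 1994 is a Friday and not a legal holiday, so no extension applies.

June 24, 1994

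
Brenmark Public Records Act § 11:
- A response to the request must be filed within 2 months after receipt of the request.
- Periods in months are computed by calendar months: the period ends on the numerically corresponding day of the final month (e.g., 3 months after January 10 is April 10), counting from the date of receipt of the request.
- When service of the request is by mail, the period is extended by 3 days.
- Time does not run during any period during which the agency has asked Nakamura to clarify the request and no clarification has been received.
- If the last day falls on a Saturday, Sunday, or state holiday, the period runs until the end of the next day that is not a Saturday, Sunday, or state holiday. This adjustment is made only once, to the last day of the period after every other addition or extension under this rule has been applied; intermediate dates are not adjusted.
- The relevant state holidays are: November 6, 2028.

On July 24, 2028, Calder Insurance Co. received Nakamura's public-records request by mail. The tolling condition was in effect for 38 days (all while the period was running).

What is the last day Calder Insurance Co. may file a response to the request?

2 months after July 24, 2028 is September 24, 2028.
Service was by mail, adding 3 days: September 24, 2028 + 3 days = September 27, 2028.
Tolling adds 38 days: September 27, 2028 + 38 days = November 4, 2028.
November 4, 2028 is Saturday; November 5, 2028 is Sunday; November 6, 2028 is a listed holiday. The next qualifying day is November 7, 2028.

November 7, 2028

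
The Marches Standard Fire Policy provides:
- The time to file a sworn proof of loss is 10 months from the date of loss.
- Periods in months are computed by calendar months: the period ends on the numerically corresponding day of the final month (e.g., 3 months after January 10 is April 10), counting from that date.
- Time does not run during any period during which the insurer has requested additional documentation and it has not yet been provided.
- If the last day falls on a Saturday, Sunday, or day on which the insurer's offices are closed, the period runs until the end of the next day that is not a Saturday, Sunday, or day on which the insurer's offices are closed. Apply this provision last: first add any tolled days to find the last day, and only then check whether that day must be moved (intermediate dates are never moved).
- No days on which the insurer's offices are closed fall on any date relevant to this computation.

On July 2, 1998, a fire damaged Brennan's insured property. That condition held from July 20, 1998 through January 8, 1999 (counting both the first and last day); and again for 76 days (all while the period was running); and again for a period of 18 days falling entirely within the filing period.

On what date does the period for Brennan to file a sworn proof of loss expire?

January 24, 2000

10 months after July 2, 1998 is May 2, 1999.
From July 20, 1998 through January 8, 1999 inclusive is 173 days; tolling adds 173 days: May 2, 1999 + 173 days = October 22, 1999.
Tolling adds 76 days: October 22, 1999 + 76 days = January 6, 2000.
Tolling adds 18 days: January 6, 2000 + 18 days = January 24, 2000.
January 24, 2000 is a Monday and not a day on which the insurer's offices are closed, so no extension applies.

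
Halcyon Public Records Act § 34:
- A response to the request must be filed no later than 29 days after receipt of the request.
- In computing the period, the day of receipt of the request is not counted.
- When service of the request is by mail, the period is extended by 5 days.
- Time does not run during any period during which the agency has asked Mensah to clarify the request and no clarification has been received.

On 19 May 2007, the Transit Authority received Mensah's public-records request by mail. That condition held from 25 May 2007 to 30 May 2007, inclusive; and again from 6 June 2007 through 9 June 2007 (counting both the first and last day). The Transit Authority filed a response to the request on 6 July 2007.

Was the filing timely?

29 days after 19 May 2007 is June 17, 2007.
Service was by mail, adding 5 days: June 17, 2007 + 5 days = June 22, 2007.
From May 25, 2007 through May 30, 2007 inclusive is 6 days; tolling adds 6 days: June 22, 2007 + 6 days = June 28, 2007.
From June 6, 2007 through June 9, 2007 inclusive is 4 days; tolling adds 4 days: June 28, 2007 + 4 days = July 2, 2007.
The deadline is July 2, 2007; the filing on July 6, 2007 is after that date.

No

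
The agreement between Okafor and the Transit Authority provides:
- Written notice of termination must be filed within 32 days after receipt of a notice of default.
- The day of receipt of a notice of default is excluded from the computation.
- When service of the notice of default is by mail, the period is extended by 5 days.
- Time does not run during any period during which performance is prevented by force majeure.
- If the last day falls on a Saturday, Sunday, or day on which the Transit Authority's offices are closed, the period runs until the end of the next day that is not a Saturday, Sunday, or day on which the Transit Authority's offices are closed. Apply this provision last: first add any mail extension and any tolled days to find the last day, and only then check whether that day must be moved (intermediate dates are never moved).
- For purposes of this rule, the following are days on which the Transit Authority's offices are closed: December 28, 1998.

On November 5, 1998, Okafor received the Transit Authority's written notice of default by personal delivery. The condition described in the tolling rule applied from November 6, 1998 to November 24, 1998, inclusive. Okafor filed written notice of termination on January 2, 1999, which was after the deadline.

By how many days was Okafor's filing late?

32 days after November 5, 1998 is December 7, 1998.
Service was not by mail, so no mail extension applies.
From November 6, 1998 through November 24, 1998 inclusive is 19 days; tolling adds 19 days: December 7, 1998 + 19 days = December 26, 1998.
December 26, 1998 is Saturday; December 27, 1998 is Sunday; December 28, 1998 is a listed holiday. The next qualifying day is December 29, 1998.
The deadline is December 29, 1998; from December 29, 1998 to January 2, 1999 is 4 days.

4 days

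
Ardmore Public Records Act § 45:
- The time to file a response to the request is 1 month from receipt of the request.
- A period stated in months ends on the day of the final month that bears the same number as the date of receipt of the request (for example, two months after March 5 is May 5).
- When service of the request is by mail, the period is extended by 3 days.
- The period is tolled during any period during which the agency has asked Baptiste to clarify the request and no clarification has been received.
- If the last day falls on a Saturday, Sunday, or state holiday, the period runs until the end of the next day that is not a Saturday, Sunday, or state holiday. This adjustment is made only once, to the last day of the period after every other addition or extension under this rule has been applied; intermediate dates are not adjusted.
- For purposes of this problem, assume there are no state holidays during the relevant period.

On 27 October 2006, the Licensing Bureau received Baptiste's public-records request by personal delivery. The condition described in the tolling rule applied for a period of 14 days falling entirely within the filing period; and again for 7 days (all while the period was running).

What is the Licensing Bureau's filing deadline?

December 18, 2006

1 month after 27 October 2006 is November 27, 2006.
Service was not by mail, so no mail extension applies.
Tolling adds 14 days: November 27, 2006 + 14 days = December 11, 2006.
Tolling adds 7 days: December 11, 2006 + 7 days = December 18, 2006.
December 18, 2006 is a Monday and not a state holiday, so no extension applies.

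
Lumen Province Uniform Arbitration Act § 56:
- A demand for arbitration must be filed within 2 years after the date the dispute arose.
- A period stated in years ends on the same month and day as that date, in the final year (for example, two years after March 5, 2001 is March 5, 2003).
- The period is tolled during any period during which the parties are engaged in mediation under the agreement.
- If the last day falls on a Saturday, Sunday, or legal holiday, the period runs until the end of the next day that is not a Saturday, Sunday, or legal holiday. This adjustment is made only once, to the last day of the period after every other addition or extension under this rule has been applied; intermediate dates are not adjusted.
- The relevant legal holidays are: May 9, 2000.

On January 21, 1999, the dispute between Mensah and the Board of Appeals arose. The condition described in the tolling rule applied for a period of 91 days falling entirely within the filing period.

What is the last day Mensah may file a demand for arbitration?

April 23, 2001

2 years after January 21, 1999 is January 21, 2001.
Tolling adds 91 days: January 21, 2001 + 91 days = April 22, 2001.
April 22, 2001 is Sunday. The next qualifying day is April 23, 2001.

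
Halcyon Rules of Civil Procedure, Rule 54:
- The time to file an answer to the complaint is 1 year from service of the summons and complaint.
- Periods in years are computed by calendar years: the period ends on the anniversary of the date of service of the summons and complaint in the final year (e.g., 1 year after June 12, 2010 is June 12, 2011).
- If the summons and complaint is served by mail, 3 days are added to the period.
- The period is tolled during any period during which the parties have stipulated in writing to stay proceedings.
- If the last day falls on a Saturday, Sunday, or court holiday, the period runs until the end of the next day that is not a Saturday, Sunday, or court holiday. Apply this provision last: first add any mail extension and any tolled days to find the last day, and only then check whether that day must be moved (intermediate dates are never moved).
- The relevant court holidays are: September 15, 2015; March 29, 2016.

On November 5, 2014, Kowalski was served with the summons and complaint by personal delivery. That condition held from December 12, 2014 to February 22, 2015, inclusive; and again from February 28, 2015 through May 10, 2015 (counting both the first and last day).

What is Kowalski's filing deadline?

1 year after November 5, 2014 is November 5, 2015.
Service was not by mail, so no mail extension applies.
From December 12, 2014 through February 22, 2015 inclusive is 73 days; tolling adds 73 days: November 5, 2015 + 73 days = January 17, 2016.
From February 28, 2015 through May 10, 2015 inclusive is 72 days; tolling adds 72 days: January 17, 2016 + 72 days = March 29, 2016.
March 29, 2016 is a listed holiday. The next qualifying day is March 30, 2016.

March 30, 2016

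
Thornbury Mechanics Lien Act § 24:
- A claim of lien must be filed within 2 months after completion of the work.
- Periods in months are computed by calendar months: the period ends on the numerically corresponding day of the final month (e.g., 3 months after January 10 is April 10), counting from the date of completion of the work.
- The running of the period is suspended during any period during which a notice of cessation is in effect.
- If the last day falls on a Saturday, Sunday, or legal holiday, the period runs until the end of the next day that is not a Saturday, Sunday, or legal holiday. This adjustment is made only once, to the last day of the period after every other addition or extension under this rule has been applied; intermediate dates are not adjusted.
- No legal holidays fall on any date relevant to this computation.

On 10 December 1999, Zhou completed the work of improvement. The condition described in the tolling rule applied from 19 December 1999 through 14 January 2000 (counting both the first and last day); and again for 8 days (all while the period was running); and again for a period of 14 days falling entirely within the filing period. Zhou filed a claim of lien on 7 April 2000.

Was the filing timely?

2 months after 10 December 1999 is February 10, 2000.
From December 19, 1999 through January 14, 2000 inclusive is 27 days; tolling adds 27 days: February 10, 2000 + 27 days = March 8, 2000.
Tolling adds 8 days: March 8, 2000 + 8 days = March 16, 2000.
Tolling adds 14 days: March 16, 2000 + 14 days = March 30, 2000.
March 30, 2000 is a Thursday and not a legal holiday, so no extension applies.
The deadline is March 30, 2000; the filing on April 7, 2000 is after that date.

No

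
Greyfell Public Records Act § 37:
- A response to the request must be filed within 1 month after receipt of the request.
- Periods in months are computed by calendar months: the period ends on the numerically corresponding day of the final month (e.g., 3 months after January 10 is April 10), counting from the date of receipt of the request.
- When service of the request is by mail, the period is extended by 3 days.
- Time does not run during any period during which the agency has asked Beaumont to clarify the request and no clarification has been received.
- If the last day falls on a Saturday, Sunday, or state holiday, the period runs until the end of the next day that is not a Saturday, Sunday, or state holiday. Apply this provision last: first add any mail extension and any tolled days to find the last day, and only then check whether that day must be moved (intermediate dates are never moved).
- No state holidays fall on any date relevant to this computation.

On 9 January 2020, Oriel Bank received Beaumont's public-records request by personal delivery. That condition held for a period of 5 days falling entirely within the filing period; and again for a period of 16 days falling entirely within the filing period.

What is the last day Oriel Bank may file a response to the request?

March 2, 2020

1 month after 9 January 2020 is February 9, 2020.
Service was not by mail, so no mail extension applies.
Tolling adds 5 days: February 9, 2020 + 5 days = February 14, 2020.
Tolling adds 16 days: February 14, 2020 + 16 days = March 1, 2020.
March 1, 2020 is Sunday. The next qualifying day is March 2, 2020.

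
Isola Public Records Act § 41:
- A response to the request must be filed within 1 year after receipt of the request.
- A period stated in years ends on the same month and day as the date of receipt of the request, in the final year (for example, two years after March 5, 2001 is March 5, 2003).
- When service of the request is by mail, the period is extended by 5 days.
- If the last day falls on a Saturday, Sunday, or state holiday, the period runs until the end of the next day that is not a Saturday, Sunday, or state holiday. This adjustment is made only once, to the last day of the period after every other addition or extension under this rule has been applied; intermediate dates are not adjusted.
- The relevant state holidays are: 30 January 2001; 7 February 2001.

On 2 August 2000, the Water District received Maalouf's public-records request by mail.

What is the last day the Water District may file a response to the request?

August 7, 2001

1 year after 2 August 2000 is August 2, 2001.
Service was by mail, adding 5 days: August 2, 2001 + 5 days = August 7, 2001.
August 7, 2001 is a Tuesday and not a state holiday, so no extension applies.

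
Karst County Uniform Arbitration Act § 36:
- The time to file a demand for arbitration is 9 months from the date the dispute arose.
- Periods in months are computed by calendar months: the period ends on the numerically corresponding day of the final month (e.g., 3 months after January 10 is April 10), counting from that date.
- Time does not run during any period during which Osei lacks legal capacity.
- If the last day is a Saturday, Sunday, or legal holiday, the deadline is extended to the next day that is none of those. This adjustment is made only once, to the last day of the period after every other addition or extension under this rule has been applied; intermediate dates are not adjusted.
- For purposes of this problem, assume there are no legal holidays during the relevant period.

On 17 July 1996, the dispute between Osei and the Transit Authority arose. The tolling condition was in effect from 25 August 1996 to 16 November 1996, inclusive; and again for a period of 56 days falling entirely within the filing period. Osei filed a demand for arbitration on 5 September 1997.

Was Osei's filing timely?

9 months after 17 July 1996 is April 17, 1997.
From August 25, 1996 through November 16, 1996 inclusive is 84 days; tolling adds 84 days: April 17, 1997 + 84 days = July 10, 1997.
Tolling adds 56 days: July 10, 1997 + 56 days = September 4, 1997.
September 4, 1997 is a Thursday and not a legal holiday, so no extension applies.
The deadline is September 4, 1997; the filing on September 5, 1997 is after that date.

No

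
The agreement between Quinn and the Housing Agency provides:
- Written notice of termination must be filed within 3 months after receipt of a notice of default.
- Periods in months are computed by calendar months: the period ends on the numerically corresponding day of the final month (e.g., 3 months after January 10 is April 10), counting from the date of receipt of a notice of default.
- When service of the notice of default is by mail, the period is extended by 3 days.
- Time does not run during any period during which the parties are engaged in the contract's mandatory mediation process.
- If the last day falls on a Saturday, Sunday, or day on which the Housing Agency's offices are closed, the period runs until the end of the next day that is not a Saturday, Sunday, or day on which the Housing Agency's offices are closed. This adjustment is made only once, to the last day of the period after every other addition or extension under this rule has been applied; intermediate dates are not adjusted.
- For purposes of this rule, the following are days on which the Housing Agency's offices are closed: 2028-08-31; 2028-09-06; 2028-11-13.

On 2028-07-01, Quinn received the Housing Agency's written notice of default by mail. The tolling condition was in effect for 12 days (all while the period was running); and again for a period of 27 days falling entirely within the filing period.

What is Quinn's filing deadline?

3 months after 2028-07-01 is October 1, 2028.
Service was by mail, adding 3 days: October 1, 2028 + 3 days = October 4, 2028.
Tolling adds 12 days: October 4, 2028 + 12 days = October 16, 2028.
Tolling adds 27 days: October 16, 2028 + 27 days = November 12, 2028.
November 12, 2028 is Sunday; November 13, 2028 is a listed holiday. The next qualifying day is November 14, 2028.

November 14, 2028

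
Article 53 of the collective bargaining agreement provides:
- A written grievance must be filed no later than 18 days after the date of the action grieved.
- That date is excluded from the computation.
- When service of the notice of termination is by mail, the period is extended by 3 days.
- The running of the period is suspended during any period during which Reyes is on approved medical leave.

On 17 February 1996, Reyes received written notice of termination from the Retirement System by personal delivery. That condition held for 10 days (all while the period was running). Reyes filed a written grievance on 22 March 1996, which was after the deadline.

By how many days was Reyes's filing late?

18 days after 17 February 1996 is March 6, 1996.
Service was not by mail, so no mail extension applies.
Tolling adds 10 days: March 6, 1996 + 10 days = March 16, 1996.
The deadline is March 16, 1996; from March 16, 1996 to March 22, 1996 is 6 days.

6 days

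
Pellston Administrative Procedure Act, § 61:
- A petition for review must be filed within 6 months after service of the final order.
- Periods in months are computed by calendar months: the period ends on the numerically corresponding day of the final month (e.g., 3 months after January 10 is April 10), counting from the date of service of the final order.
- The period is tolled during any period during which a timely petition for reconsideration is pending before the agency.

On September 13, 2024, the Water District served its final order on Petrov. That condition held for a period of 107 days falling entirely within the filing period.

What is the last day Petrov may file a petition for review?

June 28, 2025

6 months after September 13, 2024 is March 13, 2025.
Tolling adds 107 days: March 13, 2025 + 107 days = June 28, 2025.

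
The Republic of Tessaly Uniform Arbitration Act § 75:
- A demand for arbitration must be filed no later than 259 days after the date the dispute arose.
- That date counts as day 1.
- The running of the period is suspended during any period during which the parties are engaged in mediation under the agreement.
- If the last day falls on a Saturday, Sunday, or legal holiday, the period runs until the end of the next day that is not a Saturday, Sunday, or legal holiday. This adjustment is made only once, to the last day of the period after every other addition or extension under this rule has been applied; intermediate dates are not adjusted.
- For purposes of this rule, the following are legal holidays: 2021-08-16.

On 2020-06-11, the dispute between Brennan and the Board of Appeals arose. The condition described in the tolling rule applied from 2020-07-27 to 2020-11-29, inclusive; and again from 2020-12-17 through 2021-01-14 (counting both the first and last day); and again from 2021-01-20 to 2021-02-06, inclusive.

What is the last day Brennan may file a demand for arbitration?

Counting 2020-06-11 as day 1, day 259 is February 24, 2021.
From July 27, 2020 through November 29, 2020 inclusive is 126 days; tolling adds 126 days: February 24, 2021 + 126 days = June 30, 2021.
From December 17, 2020 through January 14, 2021 inclusive is 29 days; tolling adds 29 days: June 30, 2021 + 29 days = July 29, 2021.
From January 20, 2021 through February 6, 2021 inclusive is 18 days; tolling adds 18 days: July 29, 2021 + 18 days = August 16, 2021.
August 16, 2021 is a listed holiday. The next qualifying day is August 17, 2021.

August 17, 2021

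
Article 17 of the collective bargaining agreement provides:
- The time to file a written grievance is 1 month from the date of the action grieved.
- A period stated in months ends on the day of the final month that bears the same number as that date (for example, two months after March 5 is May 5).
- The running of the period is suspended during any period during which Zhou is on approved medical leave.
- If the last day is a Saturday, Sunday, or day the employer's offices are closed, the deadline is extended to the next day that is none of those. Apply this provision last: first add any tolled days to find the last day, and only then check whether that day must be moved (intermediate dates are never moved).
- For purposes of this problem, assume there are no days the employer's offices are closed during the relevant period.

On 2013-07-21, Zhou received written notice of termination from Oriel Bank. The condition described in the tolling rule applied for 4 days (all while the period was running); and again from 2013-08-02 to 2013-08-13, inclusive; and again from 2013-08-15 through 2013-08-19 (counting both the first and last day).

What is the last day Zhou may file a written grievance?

1 month after 2013-07-21 is August 21, 2013.
Tolling adds 4 days: August 21, 2013 + 4 days = August 25, 2013.
From August 2, 2013 through August 13, 2013 inclusive is 12 days; tolling adds 12 days: August 25, 2013 + 12 days = September 6, 2013.
From August 15, 2013 through August 19, 2013 inclusive is 5 days; tolling adds 5 days: September 6, 2013 + 5 days = September 11, 2013.
September 11, 2013 is a Wednesday and not a day the employer's offices are closed, so no extension applies.

September 11, 2013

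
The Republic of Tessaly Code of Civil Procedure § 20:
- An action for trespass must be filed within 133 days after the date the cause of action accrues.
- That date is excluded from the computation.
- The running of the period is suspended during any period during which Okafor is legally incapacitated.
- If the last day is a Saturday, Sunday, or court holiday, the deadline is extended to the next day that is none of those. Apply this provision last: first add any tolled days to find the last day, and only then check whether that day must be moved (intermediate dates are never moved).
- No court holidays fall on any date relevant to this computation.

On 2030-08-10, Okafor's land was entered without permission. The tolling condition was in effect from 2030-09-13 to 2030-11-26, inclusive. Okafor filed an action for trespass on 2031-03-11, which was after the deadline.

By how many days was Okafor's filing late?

5 days

133 days after 2030-08-10 is December 21, 2030.
From September 13, 2030 through November 26, 2030 inclusive is 75 days; tolling adds 75 days: December 21, 2030 + 75 days = March 6, 2031.
March 6, 2031 is a Thursday and not a court holiday, so no extension applies.
The deadline is March 6, 2031; from March 6, 2031 to March 11, 2031 is 5 days.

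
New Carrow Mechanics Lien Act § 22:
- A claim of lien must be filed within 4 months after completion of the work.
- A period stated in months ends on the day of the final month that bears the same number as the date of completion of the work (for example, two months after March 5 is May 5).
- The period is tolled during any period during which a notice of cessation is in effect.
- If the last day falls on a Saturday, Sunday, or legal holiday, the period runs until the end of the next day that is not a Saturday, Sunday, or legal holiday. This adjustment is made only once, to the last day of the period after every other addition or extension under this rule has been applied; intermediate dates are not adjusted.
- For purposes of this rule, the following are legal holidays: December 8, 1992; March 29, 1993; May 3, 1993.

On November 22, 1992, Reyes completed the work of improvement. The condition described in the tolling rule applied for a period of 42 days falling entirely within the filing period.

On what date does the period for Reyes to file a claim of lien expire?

May 4, 1993

4 months after November 22, 1992 is March 22, 1993.
Tolling adds 42 days: March 22, 1993 + 42 days = May 3, 1993.
May 3, 1993 is a listed holiday. The next qualifying day is May 4, 1993.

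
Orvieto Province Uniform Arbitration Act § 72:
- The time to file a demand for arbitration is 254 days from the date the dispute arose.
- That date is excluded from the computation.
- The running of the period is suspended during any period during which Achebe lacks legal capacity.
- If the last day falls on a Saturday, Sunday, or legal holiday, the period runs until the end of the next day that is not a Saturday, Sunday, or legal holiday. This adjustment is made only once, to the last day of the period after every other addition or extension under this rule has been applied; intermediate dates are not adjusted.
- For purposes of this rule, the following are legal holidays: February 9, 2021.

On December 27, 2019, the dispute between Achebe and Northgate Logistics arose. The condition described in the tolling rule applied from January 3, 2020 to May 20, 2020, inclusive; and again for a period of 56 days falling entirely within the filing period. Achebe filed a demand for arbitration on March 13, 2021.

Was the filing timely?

254 days after December 27, 2019 is September 6, 2020.
From January 3, 2020 through May 20, 2020 inclusive is 139 days; tolling adds 139 days: September 6, 2020 + 139 days = January 23, 2021.
Tolling adds 56 days: January 23, 2021 + 56 days = March 20, 2021.
March 20, 2021 is Saturday; March 21, 2021 is Sunday. The next qualifying day is March 22, 2021.
The deadline is March 22, 2021; the filing on March 13, 2021 is on or before that date.

Yes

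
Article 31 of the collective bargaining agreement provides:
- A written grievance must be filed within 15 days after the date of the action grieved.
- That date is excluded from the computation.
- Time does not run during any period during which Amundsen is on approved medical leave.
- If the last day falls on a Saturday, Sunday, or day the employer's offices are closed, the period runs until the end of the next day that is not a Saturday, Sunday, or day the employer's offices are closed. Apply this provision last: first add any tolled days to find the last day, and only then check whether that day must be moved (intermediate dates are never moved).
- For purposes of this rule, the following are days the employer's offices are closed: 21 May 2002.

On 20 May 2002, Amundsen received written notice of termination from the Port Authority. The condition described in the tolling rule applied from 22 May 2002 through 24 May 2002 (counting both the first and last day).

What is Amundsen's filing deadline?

15 days after 20 May 2002 is June 4, 2002.
From May 22, 2002 through May 24, 2002 inclusive is 3 days; tolling adds 3 days: June 4, 2002 + 3 days = June 7, 2002.
June 7, 2002 is a Friday and not a day the employer's offices are closed, so no extension applies.

June 7, 2002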